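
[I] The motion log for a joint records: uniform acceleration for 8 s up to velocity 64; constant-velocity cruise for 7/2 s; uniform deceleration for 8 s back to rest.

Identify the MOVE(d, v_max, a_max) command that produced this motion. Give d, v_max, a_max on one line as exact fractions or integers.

a_max = 64/8 = 8
d_a = ½·64·8 = 256; d_c = 64·7/2 = 224
d = 2·256 + 224 = 736
t_c = 7/2 > 0 ⇒ limit active, v_max = 64

d=736 v_max=64 a_max=8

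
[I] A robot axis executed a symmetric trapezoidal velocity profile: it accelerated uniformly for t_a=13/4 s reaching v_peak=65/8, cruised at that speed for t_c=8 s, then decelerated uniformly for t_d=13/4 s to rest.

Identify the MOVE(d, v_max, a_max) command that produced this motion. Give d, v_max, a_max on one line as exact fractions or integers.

d=2925/32 v_max=65/8 a_max=5/2

a_max = (65/8)/(13/4) = 5/2
d_a = ½·65/8·13/4 = 845/64; d_c = 65/8·8 = 65
d = 2·845/64 + 65 = 2925/32
t_c = 8 > 0 → v_max = v_peak = 65/8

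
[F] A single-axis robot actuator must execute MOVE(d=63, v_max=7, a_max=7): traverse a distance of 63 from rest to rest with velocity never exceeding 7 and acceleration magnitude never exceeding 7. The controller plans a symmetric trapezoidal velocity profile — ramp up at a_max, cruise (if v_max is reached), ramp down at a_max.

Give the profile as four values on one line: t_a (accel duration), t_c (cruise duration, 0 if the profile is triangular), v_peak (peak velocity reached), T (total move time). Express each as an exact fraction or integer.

t_a=1 t_c=8 v_peak=7 T=10

(v_max)²/a_max = 7²/7 = 7
63 ≥ 7 so v_max reached
t_a = 7/7 = 1; v_peak = 7
d_cruise = 63 − 7 = 56; t_c = 56/7 = 8
T = 2·1 + 8 = 10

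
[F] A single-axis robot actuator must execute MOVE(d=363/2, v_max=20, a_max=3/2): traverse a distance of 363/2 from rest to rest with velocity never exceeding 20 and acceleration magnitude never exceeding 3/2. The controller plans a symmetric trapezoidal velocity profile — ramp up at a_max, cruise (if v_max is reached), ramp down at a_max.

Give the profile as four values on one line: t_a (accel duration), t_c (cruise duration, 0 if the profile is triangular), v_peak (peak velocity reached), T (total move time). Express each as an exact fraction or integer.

v_max²/a_max = 20²/(3/2) = 800/3
363/2 < 800/3 so t_c = 0
v_peak = √(363/2·3/2) = √(1089/4) = 33/2
t_a = (33/2)/(3/2) = 11; t_c = 0
T = 2·11 = 22

t_a=11 t_c=0 v_peak=33/2 T=22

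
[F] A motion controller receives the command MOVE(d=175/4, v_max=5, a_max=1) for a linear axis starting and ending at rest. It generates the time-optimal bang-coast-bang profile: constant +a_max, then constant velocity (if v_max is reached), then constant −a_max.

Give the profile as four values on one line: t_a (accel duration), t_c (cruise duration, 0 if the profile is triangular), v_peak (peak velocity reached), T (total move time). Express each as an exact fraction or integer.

t_a=5 t_c=15/4 v_peak=5 T=55/4

vₘ²/aₘ = 5²/1 = 25
175/4 ≥ 25 so v_max reached
t_a = 5/1 = 5; v_peak = 5
d_cruise = 175/4 − 25 = 75/4; t_c = (75/4)/5 = 15/4
T = 2·5 + 15/4 = 55/4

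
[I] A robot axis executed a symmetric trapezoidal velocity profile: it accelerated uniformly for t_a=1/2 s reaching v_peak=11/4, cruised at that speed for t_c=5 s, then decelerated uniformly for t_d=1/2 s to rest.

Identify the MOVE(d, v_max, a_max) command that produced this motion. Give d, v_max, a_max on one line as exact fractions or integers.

d=121/8 v_max=11/4 a_max=11/2

a_max = (11/4)/(1/2) = 11/2
d_a = ½·11/4·1/2 = 11/16; d_c = 11/4·5 = 55/4
d = 2·11/16 + 55/4 = 121/8
t_c = 5 > 0 so v_max = 11/4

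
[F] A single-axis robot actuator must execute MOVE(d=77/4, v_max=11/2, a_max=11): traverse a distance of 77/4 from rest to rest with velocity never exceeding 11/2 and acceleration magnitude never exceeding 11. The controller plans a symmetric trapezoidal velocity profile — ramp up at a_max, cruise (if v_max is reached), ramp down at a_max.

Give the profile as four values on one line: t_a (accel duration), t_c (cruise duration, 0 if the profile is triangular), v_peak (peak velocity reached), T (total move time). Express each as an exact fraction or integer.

t_a=1/2 t_c=3 v_peak=11/2 T=4

(v_max)²/a_max = (11/2)²/11 = 11/4
77/4 ≥ 11/4 ⇒ cruise phase
t_a = (11/2)/11 = 1/2; v_peak = 11/2
d_cruise = 77/4 − 11/4 = 33/2; t_c = (33/2)/(11/2) = 3
T = 2·1/2 + 3 = 4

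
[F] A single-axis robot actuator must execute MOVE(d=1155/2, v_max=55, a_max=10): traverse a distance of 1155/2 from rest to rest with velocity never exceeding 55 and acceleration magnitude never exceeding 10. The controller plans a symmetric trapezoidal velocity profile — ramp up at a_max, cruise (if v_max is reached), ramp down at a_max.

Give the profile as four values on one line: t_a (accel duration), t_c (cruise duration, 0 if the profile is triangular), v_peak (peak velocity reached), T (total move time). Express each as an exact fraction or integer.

t_a=11/2 t_c=5 v_peak=55 T=16

v_max²/a_max = 55²/10 = 605/2
1155/2 ≥ 605/2 ⇒ cruise phase
t_a = 55/10 = 11/2; v_peak = 55
d_cruise = 1155/2 − 605/2 = 275; t_c = 275/55 = 5
T = 2·11/2 + 5 = 16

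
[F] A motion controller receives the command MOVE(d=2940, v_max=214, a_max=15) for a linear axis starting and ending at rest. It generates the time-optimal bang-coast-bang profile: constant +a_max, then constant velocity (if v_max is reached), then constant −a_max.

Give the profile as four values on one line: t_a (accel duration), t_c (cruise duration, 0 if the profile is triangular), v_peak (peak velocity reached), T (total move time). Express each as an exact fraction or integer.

t_a=14 t_c=0 v_peak=210 T=28

vₘ²/aₘ = 214²/15 = 45796/15
2940 < 45796/15 ⇒ no cruise
v_peak = √(2940·15) = √44100 = 210
t_a = 210/15 = 14; t_c = 0
T = 2·14 = 28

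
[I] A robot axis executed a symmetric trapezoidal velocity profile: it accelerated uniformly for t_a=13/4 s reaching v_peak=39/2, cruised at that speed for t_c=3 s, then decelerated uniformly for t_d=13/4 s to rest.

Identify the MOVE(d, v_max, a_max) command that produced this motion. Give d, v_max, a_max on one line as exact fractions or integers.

d=975/8 v_max=39/2 a_max=6

a_max = (39/2)/(13/4) = 6
d_a = ½·39/2·13/4 = 507/16; d_c = 39/2·3 = 117/2
d = 2·507/16 + 117/2 = 975/8
t_c = 3 > 0 → v_max = v_peak = 39/2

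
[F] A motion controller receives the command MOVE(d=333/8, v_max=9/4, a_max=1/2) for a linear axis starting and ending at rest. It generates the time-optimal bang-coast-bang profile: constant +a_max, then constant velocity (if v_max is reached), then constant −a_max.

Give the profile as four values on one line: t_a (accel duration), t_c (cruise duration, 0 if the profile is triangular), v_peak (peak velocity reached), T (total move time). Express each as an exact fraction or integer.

vₘ²/aₘ = (9/4)²/(1/2) = 81/8
333/8 ≥ 81/8 → trapezoidal
t_a = (9/4)/(1/2) = 9/2; v_peak = 9/4
d_cruise = 333/8 − 81/8 = 63/2; t_c = (63/2)/(9/4) = 14
T = 2·9/2 + 14 = 23

t_a=9/2 t_c=14 v_peak=9/4 T=23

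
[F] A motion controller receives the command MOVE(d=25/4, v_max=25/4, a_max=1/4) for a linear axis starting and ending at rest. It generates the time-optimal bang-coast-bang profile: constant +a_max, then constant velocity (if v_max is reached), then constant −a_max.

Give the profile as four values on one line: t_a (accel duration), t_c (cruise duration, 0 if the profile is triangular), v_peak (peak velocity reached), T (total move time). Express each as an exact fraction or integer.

(v_max)²/a_max = (25/4)²/(1/4) = 625/4
25/4 < 625/4 ⇒ no cruise
v_peak = √(25/4·1/4) = √(25/16) = 5/4
t_a = (5/4)/(1/4) = 5; t_c = 0
T = 2·5 = 10

t_a=5 t_c=0 v_peak=5/4 T=10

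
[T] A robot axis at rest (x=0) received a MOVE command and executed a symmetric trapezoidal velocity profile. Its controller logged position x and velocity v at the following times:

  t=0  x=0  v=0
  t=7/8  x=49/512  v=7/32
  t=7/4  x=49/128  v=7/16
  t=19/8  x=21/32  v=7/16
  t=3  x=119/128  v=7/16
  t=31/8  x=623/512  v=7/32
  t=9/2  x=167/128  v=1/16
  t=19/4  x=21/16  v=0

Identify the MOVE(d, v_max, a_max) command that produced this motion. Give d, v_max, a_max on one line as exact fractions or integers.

d=21/16 v_max=7/16 a_max=1/4

final state: t=19/4, x=21/16, v=0 → d = 21/16
a_max = (7/32−0)/(7/8−0) = 1/4
max v = 7/16 over t∈[7/4,3] → v_max = 7/16
check: 7/16·(7/4+5/4) = 21/16 ✓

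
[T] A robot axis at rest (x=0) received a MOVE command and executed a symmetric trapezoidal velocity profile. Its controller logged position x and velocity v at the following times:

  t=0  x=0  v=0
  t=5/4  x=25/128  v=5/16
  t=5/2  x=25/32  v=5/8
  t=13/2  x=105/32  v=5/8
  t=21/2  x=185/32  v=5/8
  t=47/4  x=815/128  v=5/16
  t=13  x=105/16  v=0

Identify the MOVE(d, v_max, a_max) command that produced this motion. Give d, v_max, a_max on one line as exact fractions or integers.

d=105/16 v_max=5/8 a_max=1/4

final state: t=13, x=105/16, v=0 → d = 105/16
a_max = (5/16−0)/(5/4−0) = 1/4
max v = 5/8 over t∈[5/2,21/2] → v_max = 5/8
check: 5/8·(5/2+8) = 105/16 ✓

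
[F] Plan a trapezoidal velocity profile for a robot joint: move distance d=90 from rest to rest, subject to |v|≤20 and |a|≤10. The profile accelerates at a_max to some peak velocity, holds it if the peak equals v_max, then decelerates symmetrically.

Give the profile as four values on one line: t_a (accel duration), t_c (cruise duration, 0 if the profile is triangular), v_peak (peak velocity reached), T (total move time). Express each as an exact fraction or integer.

t_a=2 t_c=5/2 v_peak=20 T=13/2

v_max²/a_max = 20²/10 = 40
90 ≥ 40 ⇒ cruise phase
t_a = 20/10 = 2; v_peak = 20
d_cruise = 90 − 40 = 50; t_c = 50/20 = 5/2
T = 2·2 + 5/2 = 13/2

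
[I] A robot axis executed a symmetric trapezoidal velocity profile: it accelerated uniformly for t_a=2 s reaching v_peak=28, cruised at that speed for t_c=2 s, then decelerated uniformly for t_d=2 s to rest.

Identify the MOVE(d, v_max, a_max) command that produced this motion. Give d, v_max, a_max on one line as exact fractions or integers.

d=112 v_max=28 a_max=14

a_max = 28/2 = 14
d_a = ½·28·2 = 28; d_c = 28·2 = 56
d = 2·28 + 56 = 112
t_c = 2 > 0 so v_max = 28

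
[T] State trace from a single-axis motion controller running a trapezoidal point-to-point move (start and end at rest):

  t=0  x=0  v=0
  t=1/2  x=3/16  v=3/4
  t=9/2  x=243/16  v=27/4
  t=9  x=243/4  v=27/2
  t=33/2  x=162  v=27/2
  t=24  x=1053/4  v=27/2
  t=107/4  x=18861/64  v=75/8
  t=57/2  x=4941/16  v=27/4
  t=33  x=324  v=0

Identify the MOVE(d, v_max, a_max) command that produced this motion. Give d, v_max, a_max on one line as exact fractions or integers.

final state: t=33, x=324, v=0 → d = 324
a_max = (3/4−0)/(1/2−0) = 3/2
max v = 27/2 over t∈[9,24] → v_max = 27/2
check: 27/2·(9+15) = 324 ✓

d=324 v_max=27/2 a_max=3/2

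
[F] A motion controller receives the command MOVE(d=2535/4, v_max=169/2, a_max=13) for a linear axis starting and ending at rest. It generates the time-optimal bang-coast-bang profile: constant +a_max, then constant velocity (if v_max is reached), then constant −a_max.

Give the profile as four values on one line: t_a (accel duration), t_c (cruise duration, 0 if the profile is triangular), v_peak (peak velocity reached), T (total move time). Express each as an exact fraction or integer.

(v_max)²/a_max = (169/2)²/13 = 2197/4
2535/4 ≥ 2197/4 ⇒ cruise phase
t_a = (169/2)/13 = 13/2; v_peak = 169/2
d_cruise = 2535/4 − 2197/4 = 169/2; t_c = (169/2)/(169/2) = 1
T = 2·13/2 + 1 = 14

t_a=13/2 t_c=1 v_peak=169/2 T=14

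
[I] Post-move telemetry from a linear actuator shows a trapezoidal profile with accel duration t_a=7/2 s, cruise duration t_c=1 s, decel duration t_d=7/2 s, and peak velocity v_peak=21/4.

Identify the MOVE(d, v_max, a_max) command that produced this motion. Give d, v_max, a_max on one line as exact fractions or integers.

d=189/8 v_max=21/4 a_max=3/2

a_max = (21/4)/(7/2) = 3/2
d_a = ½·21/4·7/2 = 147/16; d_c = 21/4·1 = 21/4
d = 2·147/16 + 21/4 = 189/8
t_c = 1 > 0 → v_max = v_peak = 21/4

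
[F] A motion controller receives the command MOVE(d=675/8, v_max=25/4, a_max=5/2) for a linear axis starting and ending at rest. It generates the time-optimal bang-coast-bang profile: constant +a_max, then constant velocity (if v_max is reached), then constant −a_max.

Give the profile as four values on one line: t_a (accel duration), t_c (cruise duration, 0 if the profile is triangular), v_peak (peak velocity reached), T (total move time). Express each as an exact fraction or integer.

t_a=5/2 t_c=11 v_peak=25/4 T=16

(v_max)²/a_max = (25/4)²/(5/2) = 125/8
675/8 ≥ 125/8 → trapezoidal
t_a = (25/4)/(5/2) = 5/2; v_peak = 25/4
d_cruise = 675/8 − 125/8 = 275/4; t_c = (275/4)/(25/4) = 11
T = 2·5/2 + 11 = 16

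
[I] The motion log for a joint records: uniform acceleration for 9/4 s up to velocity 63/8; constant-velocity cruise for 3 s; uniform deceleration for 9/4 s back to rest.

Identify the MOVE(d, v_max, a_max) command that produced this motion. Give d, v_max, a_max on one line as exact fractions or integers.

a_max = (63/8)/(9/4) = 7/2
d_a = ½·63/8·9/4 = 567/64; d_c = 63/8·3 = 189/8
d = 2·567/64 + 189/8 = 1323/32
t_c = 3 > 0 ⇒ limit active, v_max = 63/8

d=1323/32 v_max=63/8 a_max=7/2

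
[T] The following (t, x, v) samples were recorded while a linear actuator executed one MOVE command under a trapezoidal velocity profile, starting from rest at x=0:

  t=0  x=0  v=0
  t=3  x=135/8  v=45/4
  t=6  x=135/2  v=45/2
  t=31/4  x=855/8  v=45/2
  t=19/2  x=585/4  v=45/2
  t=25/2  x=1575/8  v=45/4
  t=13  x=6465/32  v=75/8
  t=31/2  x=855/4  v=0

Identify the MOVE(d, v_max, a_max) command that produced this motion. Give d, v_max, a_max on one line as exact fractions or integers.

d=855/4 v_max=45/2 a_max=15/4

final state: t=31/2, x=855/4, v=0 → d = 855/4
a_max = (45/4−0)/(3−0) = 15/4
max v = 45/2 over t∈[6,19/2] → v_max = 45/2
check: 45/2·(6+7/2) = 855/4 ✓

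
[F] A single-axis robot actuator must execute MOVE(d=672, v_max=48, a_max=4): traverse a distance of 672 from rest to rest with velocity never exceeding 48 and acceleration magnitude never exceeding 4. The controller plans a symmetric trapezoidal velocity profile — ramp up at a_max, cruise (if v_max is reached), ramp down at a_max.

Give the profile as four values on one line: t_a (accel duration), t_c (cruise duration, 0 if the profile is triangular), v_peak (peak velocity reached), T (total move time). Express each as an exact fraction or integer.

t_a=12 t_c=2 v_peak=48 T=26

vₘ²/aₘ = 48²/4 = 576
672 ≥ 576 ⇒ cruise phase
t_a = 48/4 = 12; v_peak = 48
d_cruise = 672 − 576 = 96; t_c = 96/48 = 2
T = 2·12 + 2 = 26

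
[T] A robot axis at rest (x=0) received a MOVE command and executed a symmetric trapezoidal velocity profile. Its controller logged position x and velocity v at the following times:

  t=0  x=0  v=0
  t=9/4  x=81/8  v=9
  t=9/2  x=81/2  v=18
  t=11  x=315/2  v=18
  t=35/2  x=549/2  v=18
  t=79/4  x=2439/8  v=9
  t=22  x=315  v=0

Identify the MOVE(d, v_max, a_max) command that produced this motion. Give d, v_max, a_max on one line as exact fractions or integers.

d=315 v_max=18 a_max=4

final state: t=22, x=315, v=0 → d = 315
a_max = (9−0)/(9/4−0) = 4
max v = 18 over t∈[9/2,35/2] → v_max = 18
check: 18·(9/2+13) = 315 ✓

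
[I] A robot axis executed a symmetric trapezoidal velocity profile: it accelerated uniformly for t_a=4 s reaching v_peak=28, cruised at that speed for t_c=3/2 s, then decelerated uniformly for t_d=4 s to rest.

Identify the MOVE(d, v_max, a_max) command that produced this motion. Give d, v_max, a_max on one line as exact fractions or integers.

a_max = 28/4 = 7
d_a = ½·28·4 = 56; d_c = 28·3/2 = 42
d = 2·56 + 42 = 154
t_c = 3/2 > 0 so v_max = 28

d=154 v_max=28 a_max=7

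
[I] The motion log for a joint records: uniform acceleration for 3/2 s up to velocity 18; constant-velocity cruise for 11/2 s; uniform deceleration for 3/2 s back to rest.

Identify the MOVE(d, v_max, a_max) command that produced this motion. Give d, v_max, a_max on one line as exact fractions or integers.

a_max = 18/(3/2) = 12
d_a = ½·18·3/2 = 27/2; d_c = 18·11/2 = 99
d = 2·27/2 + 99 = 126
t_c = 11/2 > 0 → v_max = v_peak = 18

d=126 v_max=18 a_max=12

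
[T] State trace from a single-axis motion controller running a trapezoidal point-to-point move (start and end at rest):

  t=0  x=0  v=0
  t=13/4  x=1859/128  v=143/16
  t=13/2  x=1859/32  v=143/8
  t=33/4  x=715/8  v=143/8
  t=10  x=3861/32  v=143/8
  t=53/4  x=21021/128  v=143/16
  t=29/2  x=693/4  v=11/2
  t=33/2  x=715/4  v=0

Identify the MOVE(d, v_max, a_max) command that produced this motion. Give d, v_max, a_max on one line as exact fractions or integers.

d=715/4 v_max=143/8 a_max=11/4

final state: t=33/2, x=715/4, v=0 → d = 715/4
a_max = (143/16−0)/(13/4−0) = 11/4
max v = 143/8 over t∈[13/2,10] → v_max = 143/8
check: 143/8·(13/2+7/2) = 715/4 ✓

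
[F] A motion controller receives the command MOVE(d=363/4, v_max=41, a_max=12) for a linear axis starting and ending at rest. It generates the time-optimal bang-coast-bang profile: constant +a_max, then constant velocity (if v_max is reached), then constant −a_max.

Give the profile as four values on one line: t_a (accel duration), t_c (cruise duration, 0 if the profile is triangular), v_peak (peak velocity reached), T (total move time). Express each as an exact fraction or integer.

v_max²/a_max = 41²/12 = 1681/12
363/4 < 1681/12 so t_c = 0
v_peak = √(363/4·12) = √1089 = 33
t_a = 33/12 = 11/4; t_c = 0
T = 2·11/4 = 11/2

t_a=11/4 t_c=0 v_peak=33 T=11/2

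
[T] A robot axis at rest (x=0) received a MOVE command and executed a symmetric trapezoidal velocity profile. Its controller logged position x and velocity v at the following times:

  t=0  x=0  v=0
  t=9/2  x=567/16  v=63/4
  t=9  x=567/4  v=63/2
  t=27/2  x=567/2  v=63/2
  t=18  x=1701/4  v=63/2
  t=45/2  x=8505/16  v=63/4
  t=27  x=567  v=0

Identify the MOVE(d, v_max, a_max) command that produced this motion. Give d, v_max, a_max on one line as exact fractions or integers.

d=567 v_max=63/2 a_max=7/2

final state: t=27, x=567, v=0 → d = 567
a_max = (63/4−0)/(9/2−0) = 7/2
max v = 63/2 over t∈[9,18] → v_max = 63/2
check: 63/2·(9+9) = 567 ✓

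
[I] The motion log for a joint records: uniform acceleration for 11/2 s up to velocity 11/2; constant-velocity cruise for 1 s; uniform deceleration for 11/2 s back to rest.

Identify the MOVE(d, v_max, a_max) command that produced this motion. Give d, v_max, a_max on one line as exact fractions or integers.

d=143/4 v_max=11/2 a_max=1

a_max = (11/2)/(11/2) = 1
d_a = ½·11/2·11/2 = 121/8; d_c = 11/2·1 = 11/2
d = 2·121/8 + 11/2 = 143/4
t_c = 1 > 0 so v_max = 11/2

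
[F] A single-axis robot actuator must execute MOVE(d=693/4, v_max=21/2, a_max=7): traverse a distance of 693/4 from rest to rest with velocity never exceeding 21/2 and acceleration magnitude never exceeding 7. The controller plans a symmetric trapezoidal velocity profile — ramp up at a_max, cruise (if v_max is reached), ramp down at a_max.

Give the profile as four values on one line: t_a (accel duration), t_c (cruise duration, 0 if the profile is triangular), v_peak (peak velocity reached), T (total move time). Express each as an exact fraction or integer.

(v_max)²/a_max = (21/2)²/7 = 63/4
693/4 ≥ 63/4 so v_max reached
t_a = (21/2)/7 = 3/2; v_peak = 21/2
d_cruise = 693/4 − 63/4 = 315/2; t_c = (315/2)/(21/2) = 15
T = 2·3/2 + 15 = 18

t_a=3/2 t_c=15 v_peak=21/2 T=18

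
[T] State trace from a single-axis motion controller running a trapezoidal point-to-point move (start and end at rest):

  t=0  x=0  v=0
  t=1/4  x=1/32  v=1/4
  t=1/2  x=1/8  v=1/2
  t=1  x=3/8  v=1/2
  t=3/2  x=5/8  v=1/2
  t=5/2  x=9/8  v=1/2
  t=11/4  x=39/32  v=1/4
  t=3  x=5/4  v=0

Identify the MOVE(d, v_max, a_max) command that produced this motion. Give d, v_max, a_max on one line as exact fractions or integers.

d=5/4 v_max=1/2 a_max=1

final state: t=3, x=5/4, v=0 → d = 5/4
a_max = (1/4−0)/(1/4−0) = 1
max v = 1/2 over t∈[1/2,5/2] → v_max = 1/2
check: 1/2·(1/2+2) = 5/4 ✓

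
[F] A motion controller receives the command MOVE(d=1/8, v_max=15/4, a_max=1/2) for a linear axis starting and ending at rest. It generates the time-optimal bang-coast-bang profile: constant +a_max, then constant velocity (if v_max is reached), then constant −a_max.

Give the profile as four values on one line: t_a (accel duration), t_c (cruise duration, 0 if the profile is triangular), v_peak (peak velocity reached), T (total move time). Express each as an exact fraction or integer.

t_a=1/2 t_c=0 v_peak=1/4 T=1

(v_max)²/a_max = (15/4)²/(1/2) = 225/8
1/8 < 225/8 → triangular
v_peak = √(1/8·1/2) = √(1/16) = 1/4
t_a = (1/4)/(1/2) = 1/2; t_c = 0
T = 2·1/2 = 1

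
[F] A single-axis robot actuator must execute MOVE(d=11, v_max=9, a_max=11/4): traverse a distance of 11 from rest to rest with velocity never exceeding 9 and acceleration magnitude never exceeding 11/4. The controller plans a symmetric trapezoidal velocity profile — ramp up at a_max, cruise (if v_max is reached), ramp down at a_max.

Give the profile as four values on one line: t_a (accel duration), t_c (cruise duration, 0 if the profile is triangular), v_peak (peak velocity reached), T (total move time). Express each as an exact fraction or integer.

(v_max)²/a_max = 9²/(11/4) = 324/11
11 < 324/11 ⇒ no cruise
v_peak = √(11·11/4) = √(121/4) = 11/2
t_a = (11/2)/(11/4) = 2; t_c = 0
T = 2·2 = 4

t_a=2 t_c=0 v_peak=11/2 T=4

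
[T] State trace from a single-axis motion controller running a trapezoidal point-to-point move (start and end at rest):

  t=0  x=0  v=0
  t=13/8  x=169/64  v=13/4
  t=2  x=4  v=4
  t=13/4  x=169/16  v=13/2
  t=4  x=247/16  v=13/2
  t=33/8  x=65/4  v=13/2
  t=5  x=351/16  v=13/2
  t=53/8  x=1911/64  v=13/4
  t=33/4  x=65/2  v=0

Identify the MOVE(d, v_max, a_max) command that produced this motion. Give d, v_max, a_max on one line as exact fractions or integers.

final state: t=33/4, x=65/2, v=0 → d = 65/2
a_max = (13/4−0)/(13/8−0) = 2
max v = 13/2 over t∈[13/4,5] → v_max = 13/2
check: 13/2·(13/4+7/4) = 65/2 ✓

d=65/2 v_max=13/2 a_max=2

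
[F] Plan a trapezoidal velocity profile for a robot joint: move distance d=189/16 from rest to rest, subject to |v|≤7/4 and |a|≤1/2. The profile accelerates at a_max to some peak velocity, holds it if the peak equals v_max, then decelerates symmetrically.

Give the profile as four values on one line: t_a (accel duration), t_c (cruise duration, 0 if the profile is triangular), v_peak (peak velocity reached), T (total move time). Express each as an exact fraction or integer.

t_a=7/2 t_c=13/4 v_peak=7/4 T=41/4

vₘ²/aₘ = (7/4)²/(1/2) = 49/8
189/16 ≥ 49/8 ⇒ cruise phase
t_a = (7/4)/(1/2) = 7/2; v_peak = 7/4
d_cruise = 189/16 − 49/8 = 91/16; t_c = (91/16)/(7/4) = 13/4
T = 2·7/2 + 13/4 = 41/4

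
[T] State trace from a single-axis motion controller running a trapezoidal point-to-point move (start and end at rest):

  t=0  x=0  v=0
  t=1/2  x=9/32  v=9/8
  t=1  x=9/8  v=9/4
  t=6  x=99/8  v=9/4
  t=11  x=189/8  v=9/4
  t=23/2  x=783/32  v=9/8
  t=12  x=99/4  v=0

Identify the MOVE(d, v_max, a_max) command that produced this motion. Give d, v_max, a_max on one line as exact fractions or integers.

final state: t=12, x=99/4, v=0 → d = 99/4
a_max = (9/8−0)/(1/2−0) = 9/4
max v = 9/4 over t∈[1,11] → v_max = 9/4
check: 9/4·(1+10) = 99/4 ✓

d=99/4 v_max=9/4 a_max=9/4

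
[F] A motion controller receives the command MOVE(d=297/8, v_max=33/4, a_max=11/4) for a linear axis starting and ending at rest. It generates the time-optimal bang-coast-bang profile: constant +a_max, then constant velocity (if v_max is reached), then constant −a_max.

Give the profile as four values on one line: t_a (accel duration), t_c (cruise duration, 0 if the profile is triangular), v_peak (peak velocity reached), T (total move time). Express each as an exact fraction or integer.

t_a=3 t_c=3/2 v_peak=33/4 T=15/2

vₘ²/aₘ = (33/4)²/(11/4) = 99/4
297/8 ≥ 99/4 so v_max reached
t_a = (33/4)/(11/4) = 3; v_peak = 33/4
d_cruise = 297/8 − 99/4 = 99/8; t_c = (99/8)/(33/4) = 3/2
T = 2·3 + 3/2 = 15/2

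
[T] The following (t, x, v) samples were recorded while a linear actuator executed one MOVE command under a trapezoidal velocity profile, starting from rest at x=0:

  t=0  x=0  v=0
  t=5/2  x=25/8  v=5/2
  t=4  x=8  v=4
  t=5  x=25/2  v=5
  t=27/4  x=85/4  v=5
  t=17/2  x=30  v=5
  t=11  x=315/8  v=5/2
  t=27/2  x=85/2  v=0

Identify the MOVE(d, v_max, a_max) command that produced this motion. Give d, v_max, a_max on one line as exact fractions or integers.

d=85/2 v_max=5 a_max=1

final state: t=27/2, x=85/2, v=0 → d = 85/2
a_max = (5/2−0)/(5/2−0) = 1
max v = 5 over t∈[5,17/2] → v_max = 5
check: 5·(5+7/2) = 85/2 ✓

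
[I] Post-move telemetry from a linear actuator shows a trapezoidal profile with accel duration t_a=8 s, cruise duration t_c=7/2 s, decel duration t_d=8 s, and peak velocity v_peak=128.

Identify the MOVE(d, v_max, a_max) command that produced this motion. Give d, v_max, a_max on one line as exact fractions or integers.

d=1472 v_max=128 a_max=16

a_max = 128/8 = 16
d_a = ½·128·8 = 512; d_c = 128·7/2 = 448
d = 2·512 + 448 = 1472
t_c = 7/2 > 0 so v_max = 128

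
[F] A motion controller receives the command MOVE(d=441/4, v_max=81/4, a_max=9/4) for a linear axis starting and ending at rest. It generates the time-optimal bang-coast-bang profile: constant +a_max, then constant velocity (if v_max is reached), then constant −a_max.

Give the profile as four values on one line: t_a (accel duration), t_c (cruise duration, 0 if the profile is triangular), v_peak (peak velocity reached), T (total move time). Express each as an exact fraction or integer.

t_a=7 t_c=0 v_peak=63/4 T=14

v_max²/a_max = (81/4)²/(9/4) = 729/4
441/4 < 729/4 ⇒ no cruise
v_peak = √(441/4·9/4) = √(3969/16) = 63/4
t_a = (63/4)/(9/4) = 7; t_c = 0
T = 2·7 = 14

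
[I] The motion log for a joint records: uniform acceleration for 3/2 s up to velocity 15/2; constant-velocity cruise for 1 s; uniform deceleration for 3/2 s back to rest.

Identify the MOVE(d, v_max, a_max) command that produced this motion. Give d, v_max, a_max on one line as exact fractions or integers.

d=75/4 v_max=15/2 a_max=5

a_max = (15/2)/(3/2) = 5
d_a = ½·15/2·3/2 = 45/8; d_c = 15/2·1 = 15/2
d = 2·45/8 + 15/2 = 75/4
t_c = 1 > 0 ⇒ limit active, v_max = 15/2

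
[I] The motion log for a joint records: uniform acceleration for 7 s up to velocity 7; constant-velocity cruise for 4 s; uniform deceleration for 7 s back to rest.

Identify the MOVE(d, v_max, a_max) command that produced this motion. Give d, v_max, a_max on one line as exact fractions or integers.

a_max = 7/7 = 1
d_a = ½·7·7 = 49/2; d_c = 7·4 = 28
d = 2·49/2 + 28 = 77
t_c = 4 > 0 ⇒ limit active, v_max = 7

d=77 v_max=7 a_max=1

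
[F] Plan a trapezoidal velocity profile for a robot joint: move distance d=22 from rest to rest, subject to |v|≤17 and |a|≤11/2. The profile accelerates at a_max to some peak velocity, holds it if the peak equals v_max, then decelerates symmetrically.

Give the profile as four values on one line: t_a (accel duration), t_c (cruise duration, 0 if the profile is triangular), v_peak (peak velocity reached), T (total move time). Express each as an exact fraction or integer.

t_a=2 t_c=0 v_peak=11 T=4

v_max²/a_max = 17²/(11/2) = 578/11
22 < 578/11 ⇒ no cruise
v_peak = √(22·11/2) = √121 = 11
t_a = 11/(11/2) = 2; t_c = 0
T = 2·2 = 4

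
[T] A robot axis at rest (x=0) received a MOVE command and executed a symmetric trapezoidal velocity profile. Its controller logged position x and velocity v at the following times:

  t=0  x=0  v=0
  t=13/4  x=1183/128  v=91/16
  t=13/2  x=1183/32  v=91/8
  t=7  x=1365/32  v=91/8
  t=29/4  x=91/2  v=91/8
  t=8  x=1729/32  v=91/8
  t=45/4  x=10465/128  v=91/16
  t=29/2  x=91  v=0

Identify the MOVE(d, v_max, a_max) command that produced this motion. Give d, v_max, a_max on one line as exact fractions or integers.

d=91 v_max=91/8 a_max=7/4

final state: t=29/2, x=91, v=0 → d = 91
a_max = (91/16−0)/(13/4−0) = 7/4
max v = 91/8 over t∈[13/2,8] → v_max = 91/8
check: 91/8·(13/2+3/2) = 91 ✓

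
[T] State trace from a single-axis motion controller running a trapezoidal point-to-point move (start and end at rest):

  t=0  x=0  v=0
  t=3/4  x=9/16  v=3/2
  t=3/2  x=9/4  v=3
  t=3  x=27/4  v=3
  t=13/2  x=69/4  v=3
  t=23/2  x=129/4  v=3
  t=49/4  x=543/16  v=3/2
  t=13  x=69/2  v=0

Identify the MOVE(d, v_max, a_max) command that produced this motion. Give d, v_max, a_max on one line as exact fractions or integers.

d=69/2 v_max=3 a_max=2

final state: t=13, x=69/2, v=0 → d = 69/2
a_max = (3/2−0)/(3/4−0) = 2
max v = 3 over t∈[3/2,23/2] → v_max = 3
check: 3·(3/2+10) = 69/2 ✓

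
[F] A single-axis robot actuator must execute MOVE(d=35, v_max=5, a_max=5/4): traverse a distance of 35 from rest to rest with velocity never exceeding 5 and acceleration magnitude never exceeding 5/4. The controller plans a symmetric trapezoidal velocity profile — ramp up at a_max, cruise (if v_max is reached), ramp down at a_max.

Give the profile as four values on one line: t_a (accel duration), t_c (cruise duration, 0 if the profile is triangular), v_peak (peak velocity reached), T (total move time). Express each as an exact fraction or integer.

(v_max)²/a_max = 5²/(5/4) = 20
35 ≥ 20 ⇒ cruise phase
t_a = 5/(5/4) = 4; v_peak = 5
d_cruise = 35 − 20 = 15; t_c = 15/5 = 3
T = 2·4 + 3 = 11

t_a=4 t_c=3 v_peak=5 T=11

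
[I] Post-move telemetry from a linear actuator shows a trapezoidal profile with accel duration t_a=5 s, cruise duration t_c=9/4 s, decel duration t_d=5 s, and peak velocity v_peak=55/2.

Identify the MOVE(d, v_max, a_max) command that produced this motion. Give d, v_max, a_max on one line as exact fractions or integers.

d=1595/8 v_max=55/2 a_max=11/2

a_max = (55/2)/5 = 11/2
d_a = ½·55/2·5 = 275/4; d_c = 55/2·9/4 = 495/8
d = 2·275/4 + 495/8 = 1595/8
t_c = 9/4 > 0 ⇒ limit active, v_max = 55/2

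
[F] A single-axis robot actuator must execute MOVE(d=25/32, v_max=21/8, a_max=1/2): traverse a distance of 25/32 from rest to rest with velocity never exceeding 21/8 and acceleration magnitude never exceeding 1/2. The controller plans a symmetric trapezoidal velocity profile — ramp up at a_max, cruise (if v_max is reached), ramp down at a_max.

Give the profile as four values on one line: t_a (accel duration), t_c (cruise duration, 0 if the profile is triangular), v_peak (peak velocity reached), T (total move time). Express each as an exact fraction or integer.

t_a=5/4 t_c=0 v_peak=5/8 T=5/2

v_max²/a_max = (21/8)²/(1/2) = 441/32
25/32 < 441/32 ⇒ no cruise
v_peak = √(25/32·1/2) = √(25/64) = 5/8
t_a = (5/8)/(1/2) = 5/4; t_c = 0
T = 2·5/4 = 5/2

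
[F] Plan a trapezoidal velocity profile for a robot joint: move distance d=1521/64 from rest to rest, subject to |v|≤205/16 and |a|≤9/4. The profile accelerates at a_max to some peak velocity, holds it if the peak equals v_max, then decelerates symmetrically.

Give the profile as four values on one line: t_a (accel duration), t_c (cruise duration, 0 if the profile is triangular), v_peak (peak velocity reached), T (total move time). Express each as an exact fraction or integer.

vₘ²/aₘ = (205/16)²/(9/4) = 42025/576
1521/64 < 42025/576 ⇒ no cruise
v_peak = √(1521/64·9/4) = √(13689/256) = 117/16
t_a = (117/16)/(9/4) = 13/4; t_c = 0
T = 2·13/4 = 13/2

t_a=13/4 t_c=0 v_peak=117/16 T=13/2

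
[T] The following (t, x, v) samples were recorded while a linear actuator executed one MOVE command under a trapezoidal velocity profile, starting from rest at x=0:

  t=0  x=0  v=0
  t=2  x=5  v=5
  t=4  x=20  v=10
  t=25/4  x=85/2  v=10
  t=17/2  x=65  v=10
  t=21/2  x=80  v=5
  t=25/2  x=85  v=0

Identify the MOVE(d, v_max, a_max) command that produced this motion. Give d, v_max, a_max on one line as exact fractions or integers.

final state: t=25/2, x=85, v=0 → d = 85
a_max = (5−0)/(2−0) = 5/2
max v = 10 over t∈[4,17/2] → v_max = 10
check: 10·(4+9/2) = 85 ✓

d=85 v_max=10 a_max=5/2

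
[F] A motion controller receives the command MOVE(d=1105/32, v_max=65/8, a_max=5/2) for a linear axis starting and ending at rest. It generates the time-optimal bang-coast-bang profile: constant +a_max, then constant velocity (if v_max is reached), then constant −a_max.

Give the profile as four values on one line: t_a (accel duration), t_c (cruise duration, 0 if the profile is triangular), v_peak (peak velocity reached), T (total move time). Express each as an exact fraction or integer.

(v_max)²/a_max = (65/8)²/(5/2) = 845/32
1105/32 ≥ 845/32 ⇒ cruise phase
t_a = (65/8)/(5/2) = 13/4; v_peak = 65/8
d_cruise = 1105/32 − 845/32 = 65/8; t_c = (65/8)/(65/8) = 1
T = 2·13/4 + 1 = 15/2

t_a=13/4 t_c=1 v_peak=65/8 T=15/2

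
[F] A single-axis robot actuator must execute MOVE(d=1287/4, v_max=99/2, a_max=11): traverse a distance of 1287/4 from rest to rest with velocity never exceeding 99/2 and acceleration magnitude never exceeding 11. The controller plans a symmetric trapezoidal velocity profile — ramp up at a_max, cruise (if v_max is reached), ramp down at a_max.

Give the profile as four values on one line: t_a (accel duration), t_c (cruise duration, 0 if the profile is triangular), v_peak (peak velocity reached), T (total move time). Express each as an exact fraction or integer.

t_a=9/2 t_c=2 v_peak=99/2 T=11

(v_max)²/a_max = (99/2)²/11 = 891/4
1287/4 ≥ 891/4 → trapezoidal
t_a = (99/2)/11 = 9/2; v_peak = 99/2
d_cruise = 1287/4 − 891/4 = 99; t_c = 99/(99/2) = 2
T = 2·9/2 + 2 = 11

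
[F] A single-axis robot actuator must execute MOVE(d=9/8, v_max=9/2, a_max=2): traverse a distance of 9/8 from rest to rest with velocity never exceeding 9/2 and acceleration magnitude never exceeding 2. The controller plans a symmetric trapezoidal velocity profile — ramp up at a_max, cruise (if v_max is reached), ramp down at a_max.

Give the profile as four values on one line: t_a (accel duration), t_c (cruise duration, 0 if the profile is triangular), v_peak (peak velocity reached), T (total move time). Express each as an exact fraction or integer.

t_a=3/4 t_c=0 v_peak=3/2 T=3/2

v_max²/a_max = (9/2)²/2 = 81/8
9/8 < 81/8 → triangular
v_peak = √(9/8·2) = √(9/4) = 3/2
t_a = (3/2)/2 = 3/4; t_c = 0
T = 2·3/4 = 3/2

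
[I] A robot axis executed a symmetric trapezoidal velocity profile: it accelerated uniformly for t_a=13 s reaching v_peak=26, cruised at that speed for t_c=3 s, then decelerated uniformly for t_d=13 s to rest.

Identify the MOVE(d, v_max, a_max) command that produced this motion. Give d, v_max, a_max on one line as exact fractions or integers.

a_max = 26/13 = 2
d_a = ½·26·13 = 169; d_c = 26·3 = 78
d = 2·169 + 78 = 416
t_c = 3 > 0 → v_max = v_peak = 26

d=416 v_max=26 a_max=2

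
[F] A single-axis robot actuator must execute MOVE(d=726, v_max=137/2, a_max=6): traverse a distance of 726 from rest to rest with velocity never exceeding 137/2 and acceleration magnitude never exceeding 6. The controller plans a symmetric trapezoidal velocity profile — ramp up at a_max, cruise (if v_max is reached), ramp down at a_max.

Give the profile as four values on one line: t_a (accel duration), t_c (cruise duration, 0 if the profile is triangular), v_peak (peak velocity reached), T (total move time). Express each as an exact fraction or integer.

vₘ²/aₘ = (137/2)²/6 = 18769/24
726 < 18769/24 → triangular
v_peak = √(726·6) = √4356 = 66
t_a = 66/6 = 11; t_c = 0
T = 2·11 = 22

t_a=11 t_c=0 v_peak=66 T=22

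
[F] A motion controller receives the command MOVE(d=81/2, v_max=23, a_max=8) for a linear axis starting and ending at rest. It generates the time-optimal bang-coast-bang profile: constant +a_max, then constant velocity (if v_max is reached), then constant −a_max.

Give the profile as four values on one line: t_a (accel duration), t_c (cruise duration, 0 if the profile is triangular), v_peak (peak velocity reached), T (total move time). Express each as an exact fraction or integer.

v_max²/a_max = 23²/8 = 529/8
81/2 < 529/8 ⇒ no cruise
v_peak = √(81/2·8) = √324 = 18
t_a = 18/8 = 9/4; t_c = 0
T = 2·9/4 = 9/2

t_a=9/4 t_c=0 v_peak=18 T=9/2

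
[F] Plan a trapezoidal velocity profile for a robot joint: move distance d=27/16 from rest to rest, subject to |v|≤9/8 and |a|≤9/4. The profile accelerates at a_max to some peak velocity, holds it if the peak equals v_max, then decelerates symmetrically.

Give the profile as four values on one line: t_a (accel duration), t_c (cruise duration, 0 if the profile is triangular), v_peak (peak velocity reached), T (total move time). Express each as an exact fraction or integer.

t_a=1/2 t_c=1 v_peak=9/8 T=2

v_max²/a_max = (9/8)²/(9/4) = 9/16
27/16 ≥ 9/16 ⇒ cruise phase
t_a = (9/8)/(9/4) = 1/2; v_peak = 9/8
d_cruise = 27/16 − 9/16 = 9/8; t_c = (9/8)/(9/8) = 1
T = 2·1/2 + 1 = 2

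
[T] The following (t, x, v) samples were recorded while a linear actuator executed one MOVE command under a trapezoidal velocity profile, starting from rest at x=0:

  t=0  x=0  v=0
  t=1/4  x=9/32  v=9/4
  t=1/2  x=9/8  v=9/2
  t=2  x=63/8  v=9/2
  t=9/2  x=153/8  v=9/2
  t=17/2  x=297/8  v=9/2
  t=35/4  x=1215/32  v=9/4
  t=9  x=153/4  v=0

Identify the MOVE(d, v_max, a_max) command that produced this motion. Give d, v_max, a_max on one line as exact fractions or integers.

final state: t=9, x=153/4, v=0 → d = 153/4
a_max = (9/4−0)/(1/4−0) = 9
max v = 9/2 over t∈[1/2,17/2] → v_max = 9/2
check: 9/2·(1/2+8) = 153/4 ✓

d=153/4 v_max=9/2 a_max=9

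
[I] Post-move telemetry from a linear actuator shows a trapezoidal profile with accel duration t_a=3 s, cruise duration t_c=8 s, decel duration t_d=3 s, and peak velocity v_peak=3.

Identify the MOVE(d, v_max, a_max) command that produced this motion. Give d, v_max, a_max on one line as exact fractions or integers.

a_max = 3/3 = 1
d_a = ½·3·3 = 9/2; d_c = 3·8 = 24
d = 2·9/2 + 24 = 33
t_c = 8 > 0 ⇒ limit active, v_max = 3

d=33 v_max=3 a_max=1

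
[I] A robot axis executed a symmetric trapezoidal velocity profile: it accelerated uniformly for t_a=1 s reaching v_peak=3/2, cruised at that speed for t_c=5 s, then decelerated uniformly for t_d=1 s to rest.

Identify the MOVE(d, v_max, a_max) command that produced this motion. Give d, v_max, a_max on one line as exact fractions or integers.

d=9 v_max=3/2 a_max=3/2

a_max = (3/2)/1 = 3/2
d_a = ½·3/2·1 = 3/4; d_c = 3/2·5 = 15/2
d = 2·3/4 + 15/2 = 9
t_c = 5 > 0 so v_max = 3/2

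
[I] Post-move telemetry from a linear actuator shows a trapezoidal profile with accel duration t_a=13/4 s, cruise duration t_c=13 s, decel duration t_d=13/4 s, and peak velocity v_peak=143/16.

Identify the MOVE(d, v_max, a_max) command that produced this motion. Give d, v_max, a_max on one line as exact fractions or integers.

a_max = (143/16)/(13/4) = 11/4
d_a = ½·143/16·13/4 = 1859/128; d_c = 143/16·13 = 1859/16
d = 2·1859/128 + 1859/16 = 9295/64
t_c = 13 > 0 ⇒ limit active, v_max = 143/16

d=9295/64 v_max=143/16 a_max=11/4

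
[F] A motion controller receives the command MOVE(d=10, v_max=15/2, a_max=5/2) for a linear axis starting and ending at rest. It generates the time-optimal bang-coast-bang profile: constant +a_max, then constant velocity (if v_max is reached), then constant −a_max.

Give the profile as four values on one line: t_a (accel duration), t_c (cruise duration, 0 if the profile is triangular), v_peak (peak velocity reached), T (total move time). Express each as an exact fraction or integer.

t_a=2 t_c=0 v_peak=5 T=4

(v_max)²/a_max = (15/2)²/(5/2) = 45/2
10 < 45/2 → triangular
v_peak = √(10·5/2) = √25 = 5
t_a = 5/(5/2) = 2; t_c = 0
T = 2·2 = 4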